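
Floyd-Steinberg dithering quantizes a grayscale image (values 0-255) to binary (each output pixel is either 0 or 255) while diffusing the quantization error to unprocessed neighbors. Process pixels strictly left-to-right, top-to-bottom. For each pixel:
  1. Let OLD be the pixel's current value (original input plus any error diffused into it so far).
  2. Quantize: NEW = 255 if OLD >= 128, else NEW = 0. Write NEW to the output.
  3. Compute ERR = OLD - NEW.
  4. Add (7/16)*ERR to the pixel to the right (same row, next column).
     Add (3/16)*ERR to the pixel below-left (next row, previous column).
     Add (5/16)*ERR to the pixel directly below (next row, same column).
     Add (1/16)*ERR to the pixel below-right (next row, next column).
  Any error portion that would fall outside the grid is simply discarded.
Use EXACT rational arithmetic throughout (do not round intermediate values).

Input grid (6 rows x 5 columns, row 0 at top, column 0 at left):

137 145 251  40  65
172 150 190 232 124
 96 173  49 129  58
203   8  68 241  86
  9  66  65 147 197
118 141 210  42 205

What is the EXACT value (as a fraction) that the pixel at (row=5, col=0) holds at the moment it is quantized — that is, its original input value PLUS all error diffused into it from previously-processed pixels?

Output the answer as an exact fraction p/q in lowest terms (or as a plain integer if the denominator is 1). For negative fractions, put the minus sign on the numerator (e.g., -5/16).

Answer: 64888955926009/549755813888

Derivation:
(0,0): OLD=137 → NEW=255, ERR=-118
(0,1): OLD=747/8 → NEW=0, ERR=747/8
(0,2): OLD=37357/128 → NEW=255, ERR=4717/128
(0,3): OLD=114939/2048 → NEW=0, ERR=114939/2048
(0,4): OLD=2934493/32768 → NEW=0, ERR=2934493/32768
(1,0): OLD=19537/128 → NEW=255, ERR=-13103/128
(1,1): OLD=137143/1024 → NEW=255, ERR=-123977/1024
(1,2): OLD=5403651/32768 → NEW=255, ERR=-2952189/32768
(1,3): OLD=30043911/131072 → NEW=255, ERR=-3379449/131072
(1,4): OLD=302436661/2097152 → NEW=255, ERR=-232337099/2097152
(2,0): OLD=676813/16384 → NEW=0, ERR=676813/16384
(2,1): OLD=68129951/524288 → NEW=255, ERR=-65563489/524288
(2,2): OLD=-388107363/8388608 → NEW=0, ERR=-388107363/8388608
(2,3): OLD=9972106119/134217728 → NEW=0, ERR=9972106119/134217728
(2,4): OLD=116550366961/2147483648 → NEW=0, ERR=116550366961/2147483648
(3,0): OLD=1614487037/8388608 → NEW=255, ERR=-524608003/8388608
(3,1): OLD=-4330693575/67108864 → NEW=0, ERR=-4330693575/67108864
(3,2): OLD=67482654147/2147483648 → NEW=0, ERR=67482654147/2147483648
(3,3): OLD=1225142453899/4294967296 → NEW=255, ERR=129925793419/4294967296
(3,4): OLD=8303966618647/68719476736 → NEW=0, ERR=8303966618647/68719476736
(4,0): OLD=-24312724429/1073741824 → NEW=0, ERR=-24312724429/1073741824
(4,1): OLD=1302601931955/34359738368 → NEW=0, ERR=1302601931955/34359738368
(4,2): OLD=51151857689821/549755813888 → NEW=0, ERR=51151857689821/549755813888
(4,3): OLD=1950811944190643/8796093022208 → NEW=255, ERR=-292191776472397/8796093022208
(4,4): OLD=31260569431549029/140737488355328 → NEW=255, ERR=-4627490099059611/140737488355328
(5,0): OLD=64888955926009/549755813888 → NEW=0, ERR=64888955926009/549755813888
Target (5,0): original=118, with diffused error = 64888955926009/549755813888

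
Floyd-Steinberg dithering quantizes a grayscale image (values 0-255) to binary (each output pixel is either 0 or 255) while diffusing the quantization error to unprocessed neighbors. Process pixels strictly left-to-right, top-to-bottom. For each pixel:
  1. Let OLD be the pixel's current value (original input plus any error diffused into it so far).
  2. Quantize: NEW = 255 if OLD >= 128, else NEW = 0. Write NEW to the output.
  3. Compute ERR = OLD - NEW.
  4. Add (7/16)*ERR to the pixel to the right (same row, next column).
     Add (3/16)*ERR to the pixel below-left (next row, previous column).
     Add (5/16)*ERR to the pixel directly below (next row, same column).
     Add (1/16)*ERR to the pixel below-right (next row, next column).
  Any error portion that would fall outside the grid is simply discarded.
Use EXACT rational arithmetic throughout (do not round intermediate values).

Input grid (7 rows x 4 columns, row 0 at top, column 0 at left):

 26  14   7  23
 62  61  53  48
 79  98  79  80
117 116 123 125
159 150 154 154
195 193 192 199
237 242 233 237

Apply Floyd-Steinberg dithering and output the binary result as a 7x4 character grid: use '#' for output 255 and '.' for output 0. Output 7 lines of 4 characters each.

Answer: ....
....
.#.#
#.#.
#.##
##.#
####

Derivation:
(0,0): OLD=26 → NEW=0, ERR=26
(0,1): OLD=203/8 → NEW=0, ERR=203/8
(0,2): OLD=2317/128 → NEW=0, ERR=2317/128
(0,3): OLD=63323/2048 → NEW=0, ERR=63323/2048
(1,0): OLD=9585/128 → NEW=0, ERR=9585/128
(1,1): OLD=109271/1024 → NEW=0, ERR=109271/1024
(1,2): OLD=3693795/32768 → NEW=0, ERR=3693795/32768
(1,3): OLD=56681381/524288 → NEW=0, ERR=56681381/524288
(2,0): OLD=2005549/16384 → NEW=0, ERR=2005549/16384
(2,1): OLD=110476415/524288 → NEW=255, ERR=-23217025/524288
(2,2): OLD=127709419/1048576 → NEW=0, ERR=127709419/1048576
(2,3): OLD=2921158463/16777216 → NEW=255, ERR=-1357031617/16777216
(3,0): OLD=1232703901/8388608 → NEW=255, ERR=-906391139/8388608
(3,1): OLD=11459023619/134217728 → NEW=0, ERR=11459023619/134217728
(3,2): OLD=387575364989/2147483648 → NEW=255, ERR=-160032965251/2147483648
(3,3): OLD=2567785194475/34359738368 → NEW=0, ERR=2567785194475/34359738368
(4,0): OLD=303315679769/2147483648 → NEW=255, ERR=-244292650471/2147483648
(4,1): OLD=1824249532043/17179869184 → NEW=0, ERR=1824249532043/17179869184
(4,2): OLD=108036117197163/549755813888 → NEW=255, ERR=-32151615344277/549755813888
(4,3): OLD=1293991394463837/8796093022208 → NEW=255, ERR=-949012326199203/8796093022208
(5,0): OLD=49302234431369/274877906944 → NEW=255, ERR=-20791631839351/274877906944
(5,1): OLD=1539449268108703/8796093022208 → NEW=255, ERR=-703554452554337/8796093022208
(5,2): OLD=550361442206527/4398046511104 → NEW=0, ERR=550361442206527/4398046511104
(5,3): OLD=30452332897097203/140737488355328 → NEW=255, ERR=-5435726633511437/140737488355328
(6,0): OLD=27917460288253565/140737488355328 → NEW=255, ERR=-7970599242355075/140737488355328
(6,1): OLD=475046386961076411/2251799813685248 → NEW=255, ERR=-99162565528661829/2251799813685248
(6,2): OLD=8668472220504221613/36028797018963968 → NEW=255, ERR=-518871019331590227/36028797018963968
(6,3): OLD=130539932004251464891/576460752303423488 → NEW=255, ERR=-16457559833121524549/576460752303423488
Row 0: ....
Row 1: ....
Row 2: .#.#
Row 3: #.#.
Row 4: #.##
Row 5: ##.#
Row 6: ####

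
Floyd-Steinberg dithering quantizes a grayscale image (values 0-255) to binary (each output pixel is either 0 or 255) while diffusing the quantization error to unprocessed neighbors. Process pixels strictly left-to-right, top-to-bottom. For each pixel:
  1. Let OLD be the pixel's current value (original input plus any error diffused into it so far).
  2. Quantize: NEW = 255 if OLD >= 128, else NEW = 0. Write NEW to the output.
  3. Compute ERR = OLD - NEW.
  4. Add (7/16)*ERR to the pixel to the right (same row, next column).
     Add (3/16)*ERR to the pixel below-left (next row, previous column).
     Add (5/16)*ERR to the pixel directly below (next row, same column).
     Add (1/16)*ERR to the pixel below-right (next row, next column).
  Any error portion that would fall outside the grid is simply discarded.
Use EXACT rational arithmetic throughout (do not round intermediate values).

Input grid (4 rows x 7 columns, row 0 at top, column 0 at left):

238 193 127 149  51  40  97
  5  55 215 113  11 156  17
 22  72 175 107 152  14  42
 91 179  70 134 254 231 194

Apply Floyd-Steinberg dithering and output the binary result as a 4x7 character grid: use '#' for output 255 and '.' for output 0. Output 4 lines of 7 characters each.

Answer: ##.#...
..#..#.
..##...
.#.####

Derivation:
(0,0): OLD=238 → NEW=255, ERR=-17
(0,1): OLD=2969/16 → NEW=255, ERR=-1111/16
(0,2): OLD=24735/256 → NEW=0, ERR=24735/256
(0,3): OLD=783449/4096 → NEW=255, ERR=-261031/4096
(0,4): OLD=1515119/65536 → NEW=0, ERR=1515119/65536
(0,5): OLD=52548873/1048576 → NEW=0, ERR=52548873/1048576
(0,6): OLD=1995232063/16777216 → NEW=0, ERR=1995232063/16777216
(1,0): OLD=-3413/256 → NEW=0, ERR=-3413/256
(1,1): OLD=91181/2048 → NEW=0, ERR=91181/2048
(1,2): OLD=16278065/65536 → NEW=255, ERR=-433615/65536
(1,3): OLD=26362205/262144 → NEW=0, ERR=26362205/262144
(1,4): OLD=1134723319/16777216 → NEW=0, ERR=1134723319/16777216
(1,5): OLD=30198235431/134217728 → NEW=255, ERR=-4027285209/134217728
(1,6): OLD=94851763817/2147483648 → NEW=0, ERR=94851763817/2147483648
(2,0): OLD=857919/32768 → NEW=0, ERR=857919/32768
(2,1): OLD=99922725/1048576 → NEW=0, ERR=99922725/1048576
(2,2): OLD=3963813807/16777216 → NEW=255, ERR=-314376273/16777216
(2,3): OLD=19125514999/134217728 → NEW=255, ERR=-15100005641/134217728
(2,4): OLD=133761000551/1073741824 → NEW=0, ERR=133761000551/1073741824
(2,5): OLD=2461307404429/34359738368 → NEW=0, ERR=2461307404429/34359738368
(2,6): OLD=46876052106155/549755813888 → NEW=0, ERR=46876052106155/549755813888
(3,0): OLD=1963761871/16777216 → NEW=0, ERR=1963761871/16777216
(3,1): OLD=34643111715/134217728 → NEW=255, ERR=417591075/134217728
(3,2): OLD=54081016921/1073741824 → NEW=0, ERR=54081016921/1073741824
(3,3): OLD=614458070911/4294967296 → NEW=255, ERR=-480758589569/4294967296
(3,4): OLD=137635576569039/549755813888 → NEW=255, ERR=-2552155972401/549755813888
(3,5): OLD=1210025388639069/4398046511104 → NEW=255, ERR=88523528307549/4398046511104
(3,6): OLD=16461290500632771/70368744177664 → NEW=255, ERR=-1482739264671549/70368744177664
Row 0: ##.#...
Row 1: ..#..#.
Row 2: ..##...
Row 3: .#.####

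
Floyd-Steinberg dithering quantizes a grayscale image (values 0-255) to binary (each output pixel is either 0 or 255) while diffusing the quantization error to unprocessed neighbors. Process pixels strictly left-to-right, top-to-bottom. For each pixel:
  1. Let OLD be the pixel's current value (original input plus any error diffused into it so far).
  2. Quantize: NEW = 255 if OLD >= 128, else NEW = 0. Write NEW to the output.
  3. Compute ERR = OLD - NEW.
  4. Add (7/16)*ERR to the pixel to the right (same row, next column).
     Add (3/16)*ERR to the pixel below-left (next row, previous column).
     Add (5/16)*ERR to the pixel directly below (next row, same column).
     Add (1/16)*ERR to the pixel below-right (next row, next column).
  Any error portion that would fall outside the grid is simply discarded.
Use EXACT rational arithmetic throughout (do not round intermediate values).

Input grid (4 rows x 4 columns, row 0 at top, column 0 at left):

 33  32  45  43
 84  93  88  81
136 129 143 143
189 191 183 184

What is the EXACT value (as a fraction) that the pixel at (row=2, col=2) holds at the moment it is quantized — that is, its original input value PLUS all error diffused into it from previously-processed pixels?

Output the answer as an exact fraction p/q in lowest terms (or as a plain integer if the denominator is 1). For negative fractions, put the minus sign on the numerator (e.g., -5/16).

Answer: 373989623/2097152

Derivation:
(0,0): OLD=33 → NEW=0, ERR=33
(0,1): OLD=743/16 → NEW=0, ERR=743/16
(0,2): OLD=16721/256 → NEW=0, ERR=16721/256
(0,3): OLD=293175/4096 → NEW=0, ERR=293175/4096
(1,0): OLD=26373/256 → NEW=0, ERR=26373/256
(1,1): OLD=341795/2048 → NEW=255, ERR=-180445/2048
(1,2): OLD=5648351/65536 → NEW=0, ERR=5648351/65536
(1,3): OLD=152207689/1048576 → NEW=255, ERR=-115179191/1048576
(2,0): OLD=4970033/32768 → NEW=255, ERR=-3385807/32768
(2,1): OLD=82690347/1048576 → NEW=0, ERR=82690347/1048576
(2,2): OLD=373989623/2097152 → NEW=255, ERR=-160784137/2097152
Target (2,2): original=143, with diffused error = 373989623/2097152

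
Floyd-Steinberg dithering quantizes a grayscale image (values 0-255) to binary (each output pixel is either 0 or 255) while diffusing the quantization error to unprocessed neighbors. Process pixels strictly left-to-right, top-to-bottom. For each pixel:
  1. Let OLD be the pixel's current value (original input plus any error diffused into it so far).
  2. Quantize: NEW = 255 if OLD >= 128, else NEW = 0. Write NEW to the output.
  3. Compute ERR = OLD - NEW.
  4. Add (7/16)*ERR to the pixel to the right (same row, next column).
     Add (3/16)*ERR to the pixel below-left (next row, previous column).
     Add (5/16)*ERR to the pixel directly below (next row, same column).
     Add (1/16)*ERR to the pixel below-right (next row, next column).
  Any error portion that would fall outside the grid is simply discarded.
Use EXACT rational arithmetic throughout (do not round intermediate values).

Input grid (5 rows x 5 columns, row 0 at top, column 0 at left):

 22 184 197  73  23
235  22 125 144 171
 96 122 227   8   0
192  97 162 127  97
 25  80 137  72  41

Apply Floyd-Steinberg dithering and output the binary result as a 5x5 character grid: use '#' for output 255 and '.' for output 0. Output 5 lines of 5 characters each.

Answer: .##..
#..##
.##..
#.#..
..#..

Derivation:
(0,0): OLD=22 → NEW=0, ERR=22
(0,1): OLD=1549/8 → NEW=255, ERR=-491/8
(0,2): OLD=21779/128 → NEW=255, ERR=-10861/128
(0,3): OLD=73477/2048 → NEW=0, ERR=73477/2048
(0,4): OLD=1268003/32768 → NEW=0, ERR=1268003/32768
(1,0): OLD=29487/128 → NEW=255, ERR=-3153/128
(1,1): OLD=-23031/1024 → NEW=0, ERR=-23031/1024
(1,2): OLD=2999421/32768 → NEW=0, ERR=2999421/32768
(1,3): OLD=25848793/131072 → NEW=255, ERR=-7574567/131072
(1,4): OLD=335653611/2097152 → NEW=255, ERR=-199120149/2097152
(2,0): OLD=1377651/16384 → NEW=0, ERR=1377651/16384
(2,1): OLD=87756385/524288 → NEW=255, ERR=-45937055/524288
(2,2): OLD=1719921635/8388608 → NEW=255, ERR=-419173405/8388608
(2,3): OLD=-5905923463/134217728 → NEW=0, ERR=-5905923463/134217728
(2,4): OLD=-112816268529/2147483648 → NEW=0, ERR=-112816268529/2147483648
(3,0): OLD=1693225731/8388608 → NEW=255, ERR=-445869309/8388608
(3,1): OLD=2835453575/67108864 → NEW=0, ERR=2835453575/67108864
(3,2): OLD=324577172157/2147483648 → NEW=255, ERR=-223031158083/2147483648
(3,3): OLD=235529698981/4294967296 → NEW=0, ERR=235529698981/4294967296
(3,4): OLD=6997344900153/68719476736 → NEW=0, ERR=6997344900153/68719476736
(4,0): OLD=17515133965/1073741824 → NEW=0, ERR=17515133965/1073741824
(4,1): OLD=2664427499597/34359738368 → NEW=0, ERR=2664427499597/34359738368
(4,2): OLD=83229511359139/549755813888 → NEW=255, ERR=-56958221182301/549755813888
(4,3): OLD=496190457805133/8796093022208 → NEW=0, ERR=496190457805133/8796093022208
(4,4): OLD=14204235786815387/140737488355328 → NEW=0, ERR=14204235786815387/140737488355328
Row 0: .##..
Row 1: #..##
Row 2: .##..
Row 3: #.#..
Row 4: ..#..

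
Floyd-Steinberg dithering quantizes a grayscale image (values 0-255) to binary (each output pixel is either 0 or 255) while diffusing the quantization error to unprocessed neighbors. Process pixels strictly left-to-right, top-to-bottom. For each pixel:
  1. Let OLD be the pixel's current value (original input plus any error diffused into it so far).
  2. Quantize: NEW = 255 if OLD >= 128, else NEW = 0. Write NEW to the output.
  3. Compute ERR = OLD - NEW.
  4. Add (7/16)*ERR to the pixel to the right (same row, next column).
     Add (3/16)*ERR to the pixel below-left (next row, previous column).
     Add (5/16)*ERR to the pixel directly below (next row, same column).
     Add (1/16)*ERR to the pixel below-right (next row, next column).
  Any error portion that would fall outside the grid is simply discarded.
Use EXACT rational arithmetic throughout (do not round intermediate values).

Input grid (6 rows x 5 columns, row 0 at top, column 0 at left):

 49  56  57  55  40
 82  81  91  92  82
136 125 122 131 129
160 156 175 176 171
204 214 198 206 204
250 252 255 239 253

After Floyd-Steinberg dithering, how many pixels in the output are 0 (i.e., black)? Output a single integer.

Answer: 12

Derivation:
(0,0): OLD=49 → NEW=0, ERR=49
(0,1): OLD=1239/16 → NEW=0, ERR=1239/16
(0,2): OLD=23265/256 → NEW=0, ERR=23265/256
(0,3): OLD=388135/4096 → NEW=0, ERR=388135/4096
(0,4): OLD=5338385/65536 → NEW=0, ERR=5338385/65536
(1,0): OLD=28629/256 → NEW=0, ERR=28629/256
(1,1): OLD=356819/2048 → NEW=255, ERR=-165421/2048
(1,2): OLD=6990671/65536 → NEW=0, ERR=6990671/65536
(1,3): OLD=49606371/262144 → NEW=255, ERR=-17240349/262144
(1,4): OLD=354858825/4194304 → NEW=0, ERR=354858825/4194304
(2,0): OLD=5105345/32768 → NEW=255, ERR=-3250495/32768
(2,1): OLD=87398747/1048576 → NEW=0, ERR=87398747/1048576
(2,2): OLD=2926285521/16777216 → NEW=255, ERR=-1351904559/16777216
(2,3): OLD=26232718819/268435456 → NEW=0, ERR=26232718819/268435456
(2,4): OLD=833580519541/4294967296 → NEW=255, ERR=-261636140939/4294967296
(3,0): OLD=2426471601/16777216 → NEW=255, ERR=-1851718479/16777216
(3,1): OLD=15092917213/134217728 → NEW=0, ERR=15092917213/134217728
(3,2): OLD=955839988751/4294967296 → NEW=255, ERR=-139376671729/4294967296
(3,3): OLD=1510826589879/8589934592 → NEW=255, ERR=-679606731081/8589934592
(3,4): OLD=16967899518963/137438953472 → NEW=0, ERR=16967899518963/137438953472
(4,0): OLD=409296676671/2147483648 → NEW=255, ERR=-138311653569/2147483648
(4,1): OLD=14292301679807/68719476736 → NEW=255, ERR=-3231164887873/68719476736
(4,2): OLD=175352026413329/1099511627776 → NEW=255, ERR=-105023438669551/1099511627776
(4,3): OLD=2825427107063487/17592186044416 → NEW=255, ERR=-1660580334262593/17592186044416
(4,4): OLD=55264454016018105/281474976710656 → NEW=255, ERR=-16511665045199175/281474976710656
(5,0): OLD=243054547709341/1099511627776 → NEW=255, ERR=-37320917373539/1099511627776
(5,1): OLD=1763802693956119/8796093022208 → NEW=255, ERR=-479201026706921/8796093022208
(5,2): OLD=50856510379673039/281474976710656 → NEW=255, ERR=-20919608681544241/281474976710656
(5,3): OLD=180163906998682209/1125899906842624 → NEW=255, ERR=-106940569246186911/1125899906842624
(5,4): OLD=3372548395878844123/18014398509481984 → NEW=255, ERR=-1221123224039061797/18014398509481984
Output grid:
  Row 0: .....  (5 black, running=5)
  Row 1: .#.#.  (3 black, running=8)
  Row 2: #.#.#  (2 black, running=10)
  Row 3: #.##.  (2 black, running=12)
  Row 4: #####  (0 black, running=12)
  Row 5: #####  (0 black, running=12)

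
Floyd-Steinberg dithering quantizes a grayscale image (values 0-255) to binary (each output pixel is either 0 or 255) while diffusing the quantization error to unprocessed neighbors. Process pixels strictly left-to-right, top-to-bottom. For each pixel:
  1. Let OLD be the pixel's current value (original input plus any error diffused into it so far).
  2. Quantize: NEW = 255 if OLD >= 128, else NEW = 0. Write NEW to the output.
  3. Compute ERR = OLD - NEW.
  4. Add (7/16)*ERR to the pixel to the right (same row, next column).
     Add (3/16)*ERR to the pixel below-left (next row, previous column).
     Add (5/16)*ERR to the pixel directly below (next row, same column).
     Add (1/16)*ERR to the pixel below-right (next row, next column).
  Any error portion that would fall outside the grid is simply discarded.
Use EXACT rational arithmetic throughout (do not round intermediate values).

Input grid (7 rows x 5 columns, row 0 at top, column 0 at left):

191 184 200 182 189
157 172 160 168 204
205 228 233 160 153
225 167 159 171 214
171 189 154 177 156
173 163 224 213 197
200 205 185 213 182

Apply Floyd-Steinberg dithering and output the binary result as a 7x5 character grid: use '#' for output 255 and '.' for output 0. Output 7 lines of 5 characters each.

Answer: #####
.#.#.
###.#
#.###
##.#.
#.###
####.

Derivation:
(0,0): OLD=191 → NEW=255, ERR=-64
(0,1): OLD=156 → NEW=255, ERR=-99
(0,2): OLD=2507/16 → NEW=255, ERR=-1573/16
(0,3): OLD=35581/256 → NEW=255, ERR=-29699/256
(0,4): OLD=566251/4096 → NEW=255, ERR=-478229/4096
(1,0): OLD=1895/16 → NEW=0, ERR=1895/16
(1,1): OLD=21817/128 → NEW=255, ERR=-10823/128
(1,2): OLD=263557/4096 → NEW=0, ERR=263557/4096
(1,3): OLD=2160413/16384 → NEW=255, ERR=-2017507/16384
(1,4): OLD=27889511/262144 → NEW=0, ERR=27889511/262144
(2,0): OLD=463171/2048 → NEW=255, ERR=-59069/2048
(2,1): OLD=13659353/65536 → NEW=255, ERR=-3052327/65536
(2,2): OLD=214285019/1048576 → NEW=255, ERR=-53101861/1048576
(2,3): OLD=2069184017/16777216 → NEW=0, ERR=2069184017/16777216
(2,4): OLD=62413629239/268435456 → NEW=255, ERR=-6037412041/268435456
(3,0): OLD=217321579/1048576 → NEW=255, ERR=-50065301/1048576
(3,1): OLD=1008801447/8388608 → NEW=0, ERR=1008801447/8388608
(3,2): OLD=57982465221/268435456 → NEW=255, ERR=-10468576059/268435456
(3,3): OLD=99373473003/536870912 → NEW=255, ERR=-37528609557/536870912
(3,4): OLD=1581385503923/8589934592 → NEW=255, ERR=-609047817037/8589934592
(4,0): OLD=23975023789/134217728 → NEW=255, ERR=-10250496851/134217728
(4,1): OLD=785427649317/4294967296 → NEW=255, ERR=-309789011163/4294967296
(4,2): OLD=7192609965979/68719476736 → NEW=0, ERR=7192609965979/68719476736
(4,3): OLD=203646414681733/1099511627776 → NEW=255, ERR=-76729050401147/1099511627776
(4,4): OLD=1740628474844451/17592186044416 → NEW=0, ERR=1740628474844451/17592186044416
(5,0): OLD=9319022945679/68719476736 → NEW=255, ERR=-8204443622001/68719476736
(5,1): OLD=56667872295333/549755813888 → NEW=0, ERR=56667872295333/549755813888
(5,2): OLD=4999915545300997/17592186044416 → NEW=255, ERR=513908103974917/17592186044416
(5,3): OLD=16119099077731591/70368744177664 → NEW=255, ERR=-1824930687572729/70368744177664
(5,4): OLD=238929677106203437/1125899906842624 → NEW=255, ERR=-48174799138665683/1125899906842624
(6,0): OLD=1601044476447559/8796093022208 → NEW=255, ERR=-641959244215481/8796093022208
(6,1): OLD=57223187118613521/281474976710656 → NEW=255, ERR=-14552931942603759/281474976710656
(6,2): OLD=779522838147646555/4503599627370496 → NEW=255, ERR=-368895066831829925/4503599627370496
(6,3): OLD=11735487127186158169/72057594037927936 → NEW=255, ERR=-6639199352485465511/72057594037927936
(6,4): OLD=146072653622600397999/1152921504606846976 → NEW=0, ERR=146072653622600397999/1152921504606846976
Row 0: #####
Row 1: .#.#.
Row 2: ###.#
Row 3: #.###
Row 4: ##.#.
Row 5: #.###
Row 6: ####.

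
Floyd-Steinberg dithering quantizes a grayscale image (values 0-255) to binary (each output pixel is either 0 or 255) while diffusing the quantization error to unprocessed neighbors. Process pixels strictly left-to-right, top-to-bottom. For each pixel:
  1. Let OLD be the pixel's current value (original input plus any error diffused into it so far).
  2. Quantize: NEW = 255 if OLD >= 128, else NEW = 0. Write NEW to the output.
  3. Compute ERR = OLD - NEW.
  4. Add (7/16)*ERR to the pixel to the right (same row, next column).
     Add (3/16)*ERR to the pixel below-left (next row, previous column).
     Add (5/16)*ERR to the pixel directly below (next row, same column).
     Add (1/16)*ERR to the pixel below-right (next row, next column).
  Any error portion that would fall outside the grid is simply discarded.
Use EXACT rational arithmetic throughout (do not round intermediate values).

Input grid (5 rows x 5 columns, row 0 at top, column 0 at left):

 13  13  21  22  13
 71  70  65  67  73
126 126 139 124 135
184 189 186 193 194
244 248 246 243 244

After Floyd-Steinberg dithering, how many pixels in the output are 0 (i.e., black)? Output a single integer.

(0,0): OLD=13 → NEW=0, ERR=13
(0,1): OLD=299/16 → NEW=0, ERR=299/16
(0,2): OLD=7469/256 → NEW=0, ERR=7469/256
(0,3): OLD=142395/4096 → NEW=0, ERR=142395/4096
(0,4): OLD=1848733/65536 → NEW=0, ERR=1848733/65536
(1,0): OLD=20113/256 → NEW=0, ERR=20113/256
(1,1): OLD=238583/2048 → NEW=0, ERR=238583/2048
(1,2): OLD=8701251/65536 → NEW=255, ERR=-8010429/65536
(1,3): OLD=8257863/262144 → NEW=0, ERR=8257863/262144
(1,4): OLD=410077173/4194304 → NEW=0, ERR=410077173/4194304
(2,0): OLD=5649037/32768 → NEW=255, ERR=-2706803/32768
(2,1): OLD=113516255/1048576 → NEW=0, ERR=113516255/1048576
(2,2): OLD=2707061341/16777216 → NEW=255, ERR=-1571128739/16777216
(2,3): OLD=27800867783/268435456 → NEW=0, ERR=27800867783/268435456
(2,4): OLD=914107406513/4294967296 → NEW=255, ERR=-181109253967/4294967296
(3,0): OLD=2994468029/16777216 → NEW=255, ERR=-1283722051/16777216
(3,1): OLD=22365138937/134217728 → NEW=255, ERR=-11860381703/134217728
(3,2): OLD=619591038723/4294967296 → NEW=255, ERR=-475625621757/4294967296
(3,3): OLD=1401501545163/8589934592 → NEW=255, ERR=-788931775797/8589934592
(3,4): OLD=20219169772375/137438953472 → NEW=255, ERR=-14827763362985/137438953472
(4,0): OLD=437055982963/2147483648 → NEW=255, ERR=-110552347277/2147483648
(4,1): OLD=11841526585843/68719476736 → NEW=255, ERR=-5681939981837/68719476736
(4,2): OLD=167649352768413/1099511627776 → NEW=255, ERR=-112726112314467/1099511627776
(4,3): OLD=2503275606200307/17592186044416 → NEW=255, ERR=-1982731835125773/17592186044416
(4,4): OLD=43695270642376997/281474976710656 → NEW=255, ERR=-28080848418840283/281474976710656
Output grid:
  Row 0: .....  (5 black, running=5)
  Row 1: ..#..  (4 black, running=9)
  Row 2: #.#.#  (2 black, running=11)
  Row 3: #####  (0 black, running=11)
  Row 4: #####  (0 black, running=11)

Answer: 11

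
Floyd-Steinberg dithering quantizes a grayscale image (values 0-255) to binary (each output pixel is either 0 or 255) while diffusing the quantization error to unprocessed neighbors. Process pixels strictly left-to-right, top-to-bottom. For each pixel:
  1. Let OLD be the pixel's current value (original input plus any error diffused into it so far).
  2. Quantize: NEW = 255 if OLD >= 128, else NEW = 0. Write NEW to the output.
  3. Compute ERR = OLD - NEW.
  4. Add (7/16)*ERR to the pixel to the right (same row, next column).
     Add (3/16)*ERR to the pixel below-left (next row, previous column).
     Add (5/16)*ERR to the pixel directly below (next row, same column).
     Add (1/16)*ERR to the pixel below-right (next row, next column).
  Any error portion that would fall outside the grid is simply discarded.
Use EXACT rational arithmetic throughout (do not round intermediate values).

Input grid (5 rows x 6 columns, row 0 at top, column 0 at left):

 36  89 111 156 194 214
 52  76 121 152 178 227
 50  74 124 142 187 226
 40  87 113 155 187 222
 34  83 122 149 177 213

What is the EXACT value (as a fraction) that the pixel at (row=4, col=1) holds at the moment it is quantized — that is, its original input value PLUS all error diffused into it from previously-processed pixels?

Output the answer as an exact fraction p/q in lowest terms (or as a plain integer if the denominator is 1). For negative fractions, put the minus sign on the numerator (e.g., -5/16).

(0,0): OLD=36 → NEW=0, ERR=36
(0,1): OLD=419/4 → NEW=0, ERR=419/4
(0,2): OLD=10037/64 → NEW=255, ERR=-6283/64
(0,3): OLD=115763/1024 → NEW=0, ERR=115763/1024
(0,4): OLD=3988837/16384 → NEW=255, ERR=-189083/16384
(0,5): OLD=54775235/262144 → NEW=255, ERR=-12071485/262144
(1,0): OLD=5305/64 → NEW=0, ERR=5305/64
(1,1): OLD=65967/512 → NEW=255, ERR=-64593/512
(1,2): OLD=1030075/16384 → NEW=0, ERR=1030075/16384
(1,3): OLD=13535439/65536 → NEW=255, ERR=-3176241/65536
(1,4): OLD=635945597/4194304 → NEW=255, ERR=-433601923/4194304
(1,5): OLD=11184374619/67108864 → NEW=255, ERR=-5928385701/67108864
(2,0): OLD=428021/8192 → NEW=0, ERR=428021/8192
(2,1): OLD=19504375/262144 → NEW=0, ERR=19504375/262144
(2,2): OLD=667843813/4194304 → NEW=255, ERR=-401703707/4194304
(2,3): OLD=2332014525/33554432 → NEW=0, ERR=2332014525/33554432
(2,4): OLD=177712142711/1073741824 → NEW=255, ERR=-96092022409/1073741824
(2,5): OLD=2624733330353/17179869184 → NEW=255, ERR=-1756133311567/17179869184
(3,0): OLD=294768645/4194304 → NEW=0, ERR=294768645/4194304
(3,1): OLD=4238118657/33554432 → NEW=0, ERR=4238118657/33554432
(3,2): OLD=41878849475/268435456 → NEW=255, ERR=-26572191805/268435456
(3,3): OLD=1900868460761/17179869184 → NEW=0, ERR=1900868460761/17179869184
(3,4): OLD=26473238766617/137438953472 → NEW=255, ERR=-8573694368743/137438953472
(3,5): OLD=345622190820311/2199023255552 → NEW=255, ERR=-215128739345449/2199023255552
(4,0): OLD=42758712779/536870912 → NEW=0, ERR=42758712779/536870912
(4,1): OLD=1229622288879/8589934592 → NEW=255, ERR=-960811032081/8589934592
Target (4,1): original=83, with diffused error = 1229622288879/8589934592

Answer: 1229622288879/8589934592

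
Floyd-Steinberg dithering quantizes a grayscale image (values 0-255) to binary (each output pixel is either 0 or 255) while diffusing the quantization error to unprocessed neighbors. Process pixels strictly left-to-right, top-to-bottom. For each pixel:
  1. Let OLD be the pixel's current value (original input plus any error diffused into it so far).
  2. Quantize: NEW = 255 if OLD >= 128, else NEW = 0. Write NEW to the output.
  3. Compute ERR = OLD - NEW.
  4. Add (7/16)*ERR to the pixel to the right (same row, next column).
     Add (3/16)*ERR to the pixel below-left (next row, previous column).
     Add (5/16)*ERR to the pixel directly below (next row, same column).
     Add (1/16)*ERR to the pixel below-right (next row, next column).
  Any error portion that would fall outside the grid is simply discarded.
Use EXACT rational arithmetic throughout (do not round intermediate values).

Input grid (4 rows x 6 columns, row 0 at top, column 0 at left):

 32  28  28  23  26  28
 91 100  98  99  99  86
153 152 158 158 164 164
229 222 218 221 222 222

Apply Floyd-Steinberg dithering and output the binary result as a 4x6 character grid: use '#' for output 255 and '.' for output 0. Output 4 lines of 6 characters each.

Answer: ......
.#.#.#
#.##.#
######

Derivation:
(0,0): OLD=32 → NEW=0, ERR=32
(0,1): OLD=42 → NEW=0, ERR=42
(0,2): OLD=371/8 → NEW=0, ERR=371/8
(0,3): OLD=5541/128 → NEW=0, ERR=5541/128
(0,4): OLD=92035/2048 → NEW=0, ERR=92035/2048
(0,5): OLD=1561749/32768 → NEW=0, ERR=1561749/32768
(1,0): OLD=871/8 → NEW=0, ERR=871/8
(1,1): OLD=10973/64 → NEW=255, ERR=-5347/64
(1,2): OLD=177525/2048 → NEW=0, ERR=177525/2048
(1,3): OLD=1325267/8192 → NEW=255, ERR=-763693/8192
(1,4): OLD=43987651/524288 → NEW=0, ERR=43987651/524288
(1,5): OLD=1177834725/8388608 → NEW=255, ERR=-961260315/8388608
(2,0): OLD=175471/1024 → NEW=255, ERR=-85649/1024
(2,1): OLD=3681681/32768 → NEW=0, ERR=3681681/32768
(2,2): OLD=110909291/524288 → NEW=255, ERR=-22784149/524288
(2,3): OLD=549469307/4194304 → NEW=255, ERR=-520078213/4194304
(2,4): OLD=14583821913/134217728 → NEW=0, ERR=14583821913/134217728
(2,5): OLD=388634085119/2147483648 → NEW=255, ERR=-158974245121/2147483648
(3,0): OLD=117403155/524288 → NEW=255, ERR=-16290285/524288
(3,1): OLD=965284363/4194304 → NEW=255, ERR=-104263157/4194304
(3,2): OLD=5949772411/33554432 → NEW=255, ERR=-2606607749/33554432
(3,3): OLD=356315078751/2147483648 → NEW=255, ERR=-191293251489/2147483648
(3,4): OLD=3356156064947/17179869184 → NEW=255, ERR=-1024710576973/17179869184
(3,5): OLD=49357680702781/274877906944 → NEW=255, ERR=-20736185567939/274877906944
Row 0: ......
Row 1: .#.#.#
Row 2: #.##.#
Row 3: ######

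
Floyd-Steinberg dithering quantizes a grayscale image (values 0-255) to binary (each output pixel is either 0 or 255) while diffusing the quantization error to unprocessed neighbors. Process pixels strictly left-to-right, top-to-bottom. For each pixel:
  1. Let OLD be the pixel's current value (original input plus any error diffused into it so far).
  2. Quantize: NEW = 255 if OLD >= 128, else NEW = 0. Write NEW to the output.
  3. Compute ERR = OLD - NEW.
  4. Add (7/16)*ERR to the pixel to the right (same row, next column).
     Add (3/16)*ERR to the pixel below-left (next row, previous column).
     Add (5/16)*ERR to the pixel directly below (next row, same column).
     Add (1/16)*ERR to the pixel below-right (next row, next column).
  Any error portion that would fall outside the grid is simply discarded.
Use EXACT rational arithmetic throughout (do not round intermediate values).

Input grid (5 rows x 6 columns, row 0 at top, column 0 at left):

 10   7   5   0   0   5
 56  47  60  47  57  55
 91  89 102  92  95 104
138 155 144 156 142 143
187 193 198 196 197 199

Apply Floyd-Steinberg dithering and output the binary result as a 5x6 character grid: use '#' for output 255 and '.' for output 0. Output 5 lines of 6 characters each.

Answer: ......
......
.#.#.#
#.##.#
######

Derivation:
(0,0): OLD=10 → NEW=0, ERR=10
(0,1): OLD=91/8 → NEW=0, ERR=91/8
(0,2): OLD=1277/128 → NEW=0, ERR=1277/128
(0,3): OLD=8939/2048 → NEW=0, ERR=8939/2048
(0,4): OLD=62573/32768 → NEW=0, ERR=62573/32768
(0,5): OLD=3059451/524288 → NEW=0, ERR=3059451/524288
(1,0): OLD=7841/128 → NEW=0, ERR=7841/128
(1,1): OLD=81767/1024 → NEW=0, ERR=81767/1024
(1,2): OLD=3263091/32768 → NEW=0, ERR=3263091/32768
(1,3): OLD=12178231/131072 → NEW=0, ERR=12178231/131072
(1,4): OLD=835613701/8388608 → NEW=0, ERR=835613701/8388608
(1,5): OLD=13492045715/134217728 → NEW=0, ERR=13492045715/134217728
(2,0): OLD=2049885/16384 → NEW=0, ERR=2049885/16384
(2,1): OLD=100239311/524288 → NEW=255, ERR=-33454129/524288
(2,2): OLD=1070509869/8388608 → NEW=0, ERR=1070509869/8388608
(2,3): OLD=13540413189/67108864 → NEW=255, ERR=-3572347131/67108864
(2,4): OLD=273793828495/2147483648 → NEW=0, ERR=273793828495/2147483648
(2,5): OLD=6783250354393/34359738368 → NEW=255, ERR=-1978482929447/34359738368
(3,0): OLD=1385247117/8388608 → NEW=255, ERR=-753847923/8388608
(3,1): OLD=8555776393/67108864 → NEW=0, ERR=8555776393/67108864
(3,2): OLD=121165241131/536870912 → NEW=255, ERR=-15736841429/536870912
(3,3): OLD=5443344096385/34359738368 → NEW=255, ERR=-3318389187455/34359738368
(3,4): OLD=34487808510049/274877906944 → NEW=0, ERR=34487808510049/274877906944
(3,5): OLD=826241603527695/4398046511104 → NEW=255, ERR=-295260256803825/4398046511104
(4,0): OLD=196303133347/1073741824 → NEW=255, ERR=-77501031773/1073741824
(4,1): OLD=3266756058823/17179869184 → NEW=255, ERR=-1114110583097/17179869184
(4,2): OLD=82643703680037/549755813888 → NEW=255, ERR=-57544028861403/549755813888
(4,3): OLD=1246567220763545/8796093022208 → NEW=255, ERR=-996436499899495/8796093022208
(4,4): OLD=23647209895499561/140737488355328 → NEW=255, ERR=-12240849635109079/140737488355328
(4,5): OLD=332838332346133887/2251799813685248 → NEW=255, ERR=-241370620143604353/2251799813685248
Row 0: ......
Row 1: ......
Row 2: .#.#.#
Row 3: #.##.#
Row 4: ######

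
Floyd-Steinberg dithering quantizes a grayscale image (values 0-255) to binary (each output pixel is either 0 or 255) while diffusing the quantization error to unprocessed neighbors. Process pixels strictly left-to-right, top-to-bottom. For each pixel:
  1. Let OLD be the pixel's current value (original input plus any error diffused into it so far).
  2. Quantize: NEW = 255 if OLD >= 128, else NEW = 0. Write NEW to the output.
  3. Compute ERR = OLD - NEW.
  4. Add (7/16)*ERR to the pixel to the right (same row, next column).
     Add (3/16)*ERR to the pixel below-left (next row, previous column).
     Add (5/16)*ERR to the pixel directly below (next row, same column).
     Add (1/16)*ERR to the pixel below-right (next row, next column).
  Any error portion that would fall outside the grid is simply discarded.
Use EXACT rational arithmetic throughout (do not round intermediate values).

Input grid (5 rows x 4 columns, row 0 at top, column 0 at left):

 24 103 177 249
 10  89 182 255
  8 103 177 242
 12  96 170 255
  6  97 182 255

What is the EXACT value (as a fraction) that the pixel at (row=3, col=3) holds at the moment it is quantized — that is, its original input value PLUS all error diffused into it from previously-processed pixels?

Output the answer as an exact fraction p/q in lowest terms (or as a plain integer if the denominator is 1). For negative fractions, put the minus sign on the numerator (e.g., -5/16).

Answer: 2698960202051/8589934592

Derivation:
(0,0): OLD=24 → NEW=0, ERR=24
(0,1): OLD=227/2 → NEW=0, ERR=227/2
(0,2): OLD=7253/32 → NEW=255, ERR=-907/32
(0,3): OLD=121139/512 → NEW=255, ERR=-9421/512
(1,0): OLD=1241/32 → NEW=0, ERR=1241/32
(1,1): OLD=35231/256 → NEW=255, ERR=-30049/256
(1,2): OLD=1027547/8192 → NEW=0, ERR=1027547/8192
(1,3): OLD=39630317/131072 → NEW=255, ERR=6206957/131072
(2,0): OLD=-7739/4096 → NEW=0, ERR=-7739/4096
(2,1): OLD=11984567/131072 → NEW=0, ERR=11984567/131072
(2,2): OLD=67565927/262144 → NEW=255, ERR=719207/262144
(2,3): OLD=1115007091/4194304 → NEW=255, ERR=45459571/4194304
(3,0): OLD=59881285/2097152 → NEW=0, ERR=59881285/2097152
(3,1): OLD=4612458427/33554432 → NEW=255, ERR=-3943921733/33554432
(3,2): OLD=68279974245/536870912 → NEW=0, ERR=68279974245/536870912
(3,3): OLD=2698960202051/8589934592 → NEW=255, ERR=508526881091/8589934592
Target (3,3): original=255, with diffused error = 2698960202051/8589934592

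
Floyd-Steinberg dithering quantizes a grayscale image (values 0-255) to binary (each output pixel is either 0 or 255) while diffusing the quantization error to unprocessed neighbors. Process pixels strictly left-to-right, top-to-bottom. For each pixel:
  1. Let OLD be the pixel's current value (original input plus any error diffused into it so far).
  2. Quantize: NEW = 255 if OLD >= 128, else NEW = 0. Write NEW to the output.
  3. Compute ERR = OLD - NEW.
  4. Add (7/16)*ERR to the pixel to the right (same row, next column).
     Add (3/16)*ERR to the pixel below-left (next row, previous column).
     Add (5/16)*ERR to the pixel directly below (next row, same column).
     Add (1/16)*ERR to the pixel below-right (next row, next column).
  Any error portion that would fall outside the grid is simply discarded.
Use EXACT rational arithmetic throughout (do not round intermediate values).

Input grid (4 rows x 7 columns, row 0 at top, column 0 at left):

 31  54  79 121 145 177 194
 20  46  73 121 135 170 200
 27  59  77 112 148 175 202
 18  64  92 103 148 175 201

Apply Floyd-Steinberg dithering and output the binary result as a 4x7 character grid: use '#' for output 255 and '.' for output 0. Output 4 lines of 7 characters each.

(0,0): OLD=31 → NEW=0, ERR=31
(0,1): OLD=1081/16 → NEW=0, ERR=1081/16
(0,2): OLD=27791/256 → NEW=0, ERR=27791/256
(0,3): OLD=690153/4096 → NEW=255, ERR=-354327/4096
(0,4): OLD=7022431/65536 → NEW=0, ERR=7022431/65536
(0,5): OLD=234754969/1048576 → NEW=255, ERR=-32631911/1048576
(0,6): OLD=3026356527/16777216 → NEW=255, ERR=-1251833553/16777216
(1,0): OLD=10843/256 → NEW=0, ERR=10843/256
(1,1): OLD=221053/2048 → NEW=0, ERR=221053/2048
(1,2): OLD=9315905/65536 → NEW=255, ERR=-7395775/65536
(1,3): OLD=18735725/262144 → NEW=0, ERR=18735725/262144
(1,4): OLD=3162715495/16777216 → NEW=255, ERR=-1115474585/16777216
(1,5): OLD=16628697111/134217728 → NEW=0, ERR=16628697111/134217728
(1,6): OLD=491647382649/2147483648 → NEW=255, ERR=-55960947591/2147483648
(2,0): OLD=1981615/32768 → NEW=0, ERR=1981615/32768
(2,1): OLD=105565557/1048576 → NEW=0, ERR=105565557/1048576
(2,2): OLD=1777150367/16777216 → NEW=0, ERR=1777150367/16777216
(2,3): OLD=21630256743/134217728 → NEW=255, ERR=-12595263897/134217728
(2,4): OLD=122260265879/1073741824 → NEW=0, ERR=122260265879/1073741824
(2,5): OLD=8744230115933/34359738368 → NEW=255, ERR=-17503167907/34359738368
(2,6): OLD=110708222883163/549755813888 → NEW=255, ERR=-29479509658277/549755813888
(3,0): OLD=935744959/16777216 → NEW=0, ERR=935744959/16777216
(3,1): OLD=19260683219/134217728 → NEW=255, ERR=-14964837421/134217728
(3,2): OLD=69813623977/1073741824 → NEW=0, ERR=69813623977/1073741824
(3,3): OLD=558732439759/4294967296 → NEW=255, ERR=-536484220721/4294967296
(3,4): OLD=67605489574335/549755813888 → NEW=0, ERR=67605489574335/549755813888
(3,5): OLD=992656589814701/4398046511104 → NEW=255, ERR=-128845270516819/4398046511104
(3,6): OLD=12060779894269555/70368744177664 → NEW=255, ERR=-5883249871034765/70368744177664
Row 0: ...#.##
Row 1: ..#.#.#
Row 2: ...#.##
Row 3: .#.#.##

Answer: ...#.##
..#.#.#
...#.##
.#.#.##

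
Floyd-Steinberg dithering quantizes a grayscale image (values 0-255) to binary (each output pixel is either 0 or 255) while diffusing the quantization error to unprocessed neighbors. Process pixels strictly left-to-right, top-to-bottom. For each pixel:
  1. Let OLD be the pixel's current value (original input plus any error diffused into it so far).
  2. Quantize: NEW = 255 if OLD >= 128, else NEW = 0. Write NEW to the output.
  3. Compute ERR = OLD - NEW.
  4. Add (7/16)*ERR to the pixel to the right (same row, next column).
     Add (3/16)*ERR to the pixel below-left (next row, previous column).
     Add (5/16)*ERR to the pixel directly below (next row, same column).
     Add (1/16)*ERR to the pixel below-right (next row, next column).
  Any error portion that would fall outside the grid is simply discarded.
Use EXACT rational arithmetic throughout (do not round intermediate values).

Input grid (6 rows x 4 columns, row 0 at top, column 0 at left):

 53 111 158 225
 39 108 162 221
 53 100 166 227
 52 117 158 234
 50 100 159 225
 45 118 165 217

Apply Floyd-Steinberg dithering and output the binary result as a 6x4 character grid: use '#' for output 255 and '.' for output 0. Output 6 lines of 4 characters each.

Answer: .#.#
..##
.#.#
.###
..##
.#.#

Derivation:
(0,0): OLD=53 → NEW=0, ERR=53
(0,1): OLD=2147/16 → NEW=255, ERR=-1933/16
(0,2): OLD=26917/256 → NEW=0, ERR=26917/256
(0,3): OLD=1110019/4096 → NEW=255, ERR=65539/4096
(1,0): OLD=8425/256 → NEW=0, ERR=8425/256
(1,1): OLD=220511/2048 → NEW=0, ERR=220511/2048
(1,2): OLD=15559115/65536 → NEW=255, ERR=-1152565/65536
(1,3): OLD=235801213/1048576 → NEW=255, ERR=-31585667/1048576
(2,0): OLD=2735237/32768 → NEW=0, ERR=2735237/32768
(2,1): OLD=177131783/1048576 → NEW=255, ERR=-90255097/1048576
(2,2): OLD=259896451/2097152 → NEW=0, ERR=259896451/2097152
(2,3): OLD=9083392471/33554432 → NEW=255, ERR=527012311/33554432
(3,0): OLD=1039287861/16777216 → NEW=0, ERR=1039287861/16777216
(3,1): OLD=39099511787/268435456 → NEW=255, ERR=-29351529493/268435456
(3,2): OLD=629020845589/4294967296 → NEW=255, ERR=-466195814891/4294967296
(3,3): OLD=13686542662675/68719476736 → NEW=255, ERR=-3836923905005/68719476736
(4,0): OLD=209836805201/4294967296 → NEW=0, ERR=209836805201/4294967296
(4,1): OLD=2430076599155/34359738368 → NEW=0, ERR=2430076599155/34359738368
(4,2): OLD=152522992748051/1099511627776 → NEW=255, ERR=-127852472334829/1099511627776
(4,3): OLD=2636974512637301/17592186044416 → NEW=255, ERR=-1849032928688779/17592186044416
(5,0): OLD=40422713630465/549755813888 → NEW=0, ERR=40422713630465/549755813888
(5,1): OLD=2700769005059367/17592186044416 → NEW=255, ERR=-1785238436266713/17592186044416
(5,2): OLD=606737648415811/8796093022208 → NEW=0, ERR=606737648415811/8796093022208
(5,3): OLD=58283592823232547/281474976710656 → NEW=255, ERR=-13492526237984733/281474976710656
Row 0: .#.#
Row 1: ..##
Row 2: .#.#
Row 3: .###
Row 4: ..##
Row 5: .#.#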